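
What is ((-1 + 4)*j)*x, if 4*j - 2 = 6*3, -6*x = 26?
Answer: -65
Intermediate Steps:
x = -13/3 (x = -1/6*26 = -13/3 ≈ -4.3333)
j = 5 (j = 1/2 + (6*3)/4 = 1/2 + (1/4)*18 = 1/2 + 9/2 = 5)
((-1 + 4)*j)*x = ((-1 + 4)*5)*(-13/3) = (3*5)*(-13/3) = 15*(-13/3) = -65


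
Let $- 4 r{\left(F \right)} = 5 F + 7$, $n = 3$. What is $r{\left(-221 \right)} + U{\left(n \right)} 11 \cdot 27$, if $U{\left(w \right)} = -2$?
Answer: $- \frac{639}{2} \approx -319.5$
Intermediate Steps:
$r{\left(F \right)} = - \frac{7}{4} - \frac{5 F}{4}$ ($r{\left(F \right)} = - \frac{5 F + 7}{4} = - \frac{7 + 5 F}{4} = - \frac{7}{4} - \frac{5 F}{4}$)
$r{\left(-221 \right)} + U{\left(n \right)} 11 \cdot 27 = \left(- \frac{7}{4} - - \frac{1105}{4}\right) + \left(-2\right) 11 \cdot 27 = \left(- \frac{7}{4} + \frac{1105}{4}\right) - 594 = \frac{549}{2} - 594 = - \frac{639}{2}$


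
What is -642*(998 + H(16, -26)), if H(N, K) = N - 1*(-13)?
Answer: -659334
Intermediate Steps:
H(N, K) = 13 + N (H(N, K) = N + 13 = 13 + N)
-642*(998 + H(16, -26)) = -642*(998 + (13 + 16)) = -642*(998 + 29) = -642*1027 = -659334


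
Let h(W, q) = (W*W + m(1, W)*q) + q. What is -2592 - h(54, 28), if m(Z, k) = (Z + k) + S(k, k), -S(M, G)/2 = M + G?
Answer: -1028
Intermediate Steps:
S(M, G) = -2*G - 2*M (S(M, G) = -2*(M + G) = -2*(G + M) = -2*G - 2*M)
m(Z, k) = Z - 3*k (m(Z, k) = (Z + k) + (-2*k - 2*k) = (Z + k) - 4*k = Z - 3*k)
h(W, q) = q + W**2 + q*(1 - 3*W) (h(W, q) = (W*W + (1 - 3*W)*q) + q = (W**2 + q*(1 - 3*W)) + q = q + W**2 + q*(1 - 3*W))
-2592 - h(54, 28) = -2592 - (28 + 54**2 + 28*(1 - 3*54)) = -2592 - (28 + 2916 + 28*(1 - 162)) = -2592 - (28 + 2916 + 28*(-161)) = -2592 - (28 + 2916 - 4508) = -2592 - 1*(-1564) = -2592 + 1564 = -1028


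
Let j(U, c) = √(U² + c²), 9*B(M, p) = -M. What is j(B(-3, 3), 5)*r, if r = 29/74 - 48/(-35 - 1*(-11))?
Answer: 59*√226/74 ≈ 11.986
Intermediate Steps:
B(M, p) = -M/9 (B(M, p) = (-M)/9 = -M/9)
r = 177/74 (r = 29*(1/74) - 48/(-35 + 11) = 29/74 - 48/(-24) = 29/74 - 48*(-1/24) = 29/74 + 2 = 177/74 ≈ 2.3919)
j(B(-3, 3), 5)*r = √((-⅑*(-3))² + 5²)*(177/74) = √((⅓)² + 25)*(177/74) = √(⅑ + 25)*(177/74) = √(226/9)*(177/74) = (√226/3)*(177/74) = 59*√226/74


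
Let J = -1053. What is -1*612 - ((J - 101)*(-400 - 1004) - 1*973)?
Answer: -1619855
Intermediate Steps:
-1*612 - ((J - 101)*(-400 - 1004) - 1*973) = -1*612 - ((-1053 - 101)*(-400 - 1004) - 1*973) = -612 - (-1154*(-1404) - 973) = -612 - (1620216 - 973) = -612 - 1*1619243 = -612 - 1619243 = -1619855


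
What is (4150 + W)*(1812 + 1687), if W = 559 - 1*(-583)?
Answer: 18516708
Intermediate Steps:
W = 1142 (W = 559 + 583 = 1142)
(4150 + W)*(1812 + 1687) = (4150 + 1142)*(1812 + 1687) = 5292*3499 = 18516708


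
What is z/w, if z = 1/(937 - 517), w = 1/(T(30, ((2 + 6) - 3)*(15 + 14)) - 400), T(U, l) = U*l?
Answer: 395/42 ≈ 9.4048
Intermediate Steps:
w = 1/3950 (w = 1/(30*(((2 + 6) - 3)*(15 + 14)) - 400) = 1/(30*((8 - 3)*29) - 400) = 1/(30*(5*29) - 400) = 1/(30*145 - 400) = 1/(4350 - 400) = 1/3950 ≈ 0.00025316)
z = 1/420 ≈ 0.0023810
z/w = 1/(420*(1/3950)) = (1/420)*3950 = 395/42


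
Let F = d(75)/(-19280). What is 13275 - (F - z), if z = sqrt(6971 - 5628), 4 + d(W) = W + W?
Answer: 127971073/9640 + sqrt(1343) ≈ 13312.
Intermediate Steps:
d(W) = -4 + 2*W (d(W) = -4 + (W + W) = -4 + 2*W)
z = sqrt(1343) ≈ 36.647
F = -73/9640 (F = (-4 + 2*75)/(-19280) = (-4 + 150)*(-1/19280) = 146*(-1/19280) = -73/9640 ≈ -0.0075726)
13275 - (F - z) = 13275 - (-73/9640 - sqrt(1343)) = 13275 + (73/9640 + sqrt(1343)) = 127971073/9640 + sqrt(1343)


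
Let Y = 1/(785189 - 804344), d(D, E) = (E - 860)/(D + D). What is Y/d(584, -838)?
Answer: 584/16262595 ≈ 3.5911e-5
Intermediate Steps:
d(D, E) = (-860 + E)/(2*D) (d(D, E) = (-860 + E)/((2*D)) = (-860 + E)*(1/(2*D)) = (-860 + E)/(2*D))
Y = -1/19155 (Y = 1/(-19155) = -1/19155 ≈ -5.2206e-5)
Y/d(584, -838) = -1168/(-860 - 838)/19155 = -1/(19155*((½)*(1/584)*(-1698))) = -1/(19155*(-849/584)) = -1/19155*(-584/849) = 584/16262595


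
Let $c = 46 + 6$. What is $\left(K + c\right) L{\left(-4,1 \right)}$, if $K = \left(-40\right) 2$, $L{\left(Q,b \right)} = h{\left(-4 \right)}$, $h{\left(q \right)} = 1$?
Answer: $-28$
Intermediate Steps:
$L{\left(Q,b \right)} = 1$
$K = -80$
$c = 52$
$\left(K + c\right) L{\left(-4,1 \right)} = \left(-80 + 52\right) 1 = \left(-28\right) 1 = -28$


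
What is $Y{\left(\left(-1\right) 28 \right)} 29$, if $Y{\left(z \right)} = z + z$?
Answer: $-1624$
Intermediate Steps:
$Y{\left(z \right)} = 2 z$
$Y{\left(\left(-1\right) 28 \right)} 29 = 2 \left(\left(-1\right) 28\right) 29 = 2 \left(-28\right) 29 = \left(-56\right) 29 = -1624$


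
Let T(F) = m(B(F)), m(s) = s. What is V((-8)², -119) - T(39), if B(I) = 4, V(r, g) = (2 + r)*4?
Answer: 260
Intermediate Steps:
V(r, g) = 8 + 4*r
T(F) = 4
V((-8)², -119) - T(39) = (8 + 4*(-8)²) - 1*4 = (8 + 4*64) - 4 = (8 + 256) - 4 = 264 - 4 = 260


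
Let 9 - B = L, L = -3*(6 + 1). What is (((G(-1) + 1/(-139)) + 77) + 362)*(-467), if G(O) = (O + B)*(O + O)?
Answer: -24731386/139 ≈ -1.7792e+5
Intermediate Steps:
L = -21 (L = -3*7 = -21)
B = 30 (B = 9 - 1*(-21) = 9 + 21 = 30)
G(O) = 2*O*(30 + O) (G(O) = (O + 30)*(O + O) = (30 + O)*(2*O) = 2*O*(30 + O))
(((G(-1) + 1/(-139)) + 77) + 362)*(-467) = (((2*(-1)*(30 - 1) + 1/(-139)) + 77) + 362)*(-467) = (((2*(-1)*29 - 1/139) + 77) + 362)*(-467) = (((-58 - 1/139) + 77) + 362)*(-467) = ((-8063/139 + 77) + 362)*(-467) = (2640/139 + 362)*(-467) = (52958/139)*(-467) = -24731386/139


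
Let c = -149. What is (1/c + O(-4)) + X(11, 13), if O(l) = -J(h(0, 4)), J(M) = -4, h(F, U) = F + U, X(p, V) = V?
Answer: 2532/149 ≈ 16.993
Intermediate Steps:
O(l) = 4 (O(l) = -1*(-4) = 4)
(1/c + O(-4)) + X(11, 13) = (1/(-149) + 4) + 13 = (-1/149 + 4) + 13 = 595/149 + 13 = 2532/149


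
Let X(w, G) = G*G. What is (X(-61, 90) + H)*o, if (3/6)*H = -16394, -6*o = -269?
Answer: -3320536/3 ≈ -1.1068e+6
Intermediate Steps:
o = 269/6 (o = -1/6*(-269) = 269/6 ≈ 44.833)
H = -32788 (H = 2*(-16394) = -32788)
X(w, G) = G**2
(X(-61, 90) + H)*o = (90**2 - 32788)*(269/6) = (8100 - 32788)*(269/6) = -24688*269/6 = -3320536/3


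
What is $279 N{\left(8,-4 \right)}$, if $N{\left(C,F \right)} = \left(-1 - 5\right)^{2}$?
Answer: $10044$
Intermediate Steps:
$N{\left(C,F \right)} = 36$ ($N{\left(C,F \right)} = \left(-6\right)^{2} = 36$)
$279 N{\left(8,-4 \right)} = 279 \cdot 36 = 10044$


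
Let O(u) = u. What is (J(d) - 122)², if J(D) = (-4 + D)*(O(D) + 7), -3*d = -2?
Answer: 1763584/81 ≈ 21773.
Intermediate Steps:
d = ⅔ (d = -⅓*(-2) = ⅔ ≈ 0.66667)
J(D) = (-4 + D)*(7 + D) (J(D) = (-4 + D)*(D + 7) = (-4 + D)*(7 + D))
(J(d) - 122)² = ((-28 + (⅔)² + 3*(⅔)) - 122)² = ((-28 + 4/9 + 2) - 122)² = (-230/9 - 122)² = (-1328/9)² = 1763584/81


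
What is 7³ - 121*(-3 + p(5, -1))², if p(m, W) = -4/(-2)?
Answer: 222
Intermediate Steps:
p(m, W) = 2 (p(m, W) = -4*(-½) = 2)
7³ - 121*(-3 + p(5, -1))² = 7³ - 121*(-3 + 2)² = 343 - 121*(-1)² = 343 - 121*1 = 343 - 121 = 222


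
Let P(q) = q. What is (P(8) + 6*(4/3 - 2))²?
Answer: 16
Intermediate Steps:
(P(8) + 6*(4/3 - 2))² = (8 + 6*(4/3 - 2))² = (8 + 6*(-⅔))² = (8 - 4)² = 4² = 16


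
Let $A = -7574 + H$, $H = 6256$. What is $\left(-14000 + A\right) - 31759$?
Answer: $-47077$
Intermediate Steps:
$A = -1318$ ($A = -7574 + 6256 = -1318$)
$\left(-14000 + A\right) - 31759 = \left(-14000 - 1318\right) - 31759 = -15318 - 31759 = -47077$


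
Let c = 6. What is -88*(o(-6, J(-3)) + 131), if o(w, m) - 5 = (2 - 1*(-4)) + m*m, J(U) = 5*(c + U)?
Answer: -32296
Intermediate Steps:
J(U) = 30 + 5*U (J(U) = 5*(6 + U) = 30 + 5*U)
o(w, m) = 11 + m² (o(w, m) = 5 + ((2 - 1*(-4)) + m*m) = 5 + ((2 + 4) + m²) = 5 + (6 + m²) = 11 + m²)
-88*(o(-6, J(-3)) + 131) = -88*((11 + (30 + 5*(-3))²) + 131) = -88*((11 + (30 - 15)²) + 131) = -88*((11 + 15²) + 131) = -88*((11 + 225) + 131) = -88*(236 + 131) = -88*367 = -32296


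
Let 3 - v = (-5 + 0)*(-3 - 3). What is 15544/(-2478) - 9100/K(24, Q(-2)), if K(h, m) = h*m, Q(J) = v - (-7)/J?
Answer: 155161/25193 ≈ 6.1589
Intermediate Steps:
v = -27 (v = 3 - (-5 + 0)*(-3 - 3) = 3 - (-5)*(-6) = 3 - 1*30 = 3 - 30 = -27)
Q(J) = -27 + 7/J (Q(J) = -27 - (-7)/J = -27 + 7/J)
15544/(-2478) - 9100/K(24, Q(-2)) = 15544/(-2478) - 9100*1/(24*(-27 + 7/(-2))) = 15544*(-1/2478) - 9100*1/(24*(-27 + 7*(-½))) = -7772/1239 - 9100*1/(24*(-27 - 7/2)) = -7772/1239 - 9100/(24*(-61/2)) = -7772/1239 - 9100/(-732) = -7772/1239 - 9100*(-1/732) = -7772/1239 + 2275/183 = 155161/25193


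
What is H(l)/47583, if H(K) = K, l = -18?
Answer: -2/5287 ≈ -0.00037829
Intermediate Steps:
H(l)/47583 = -18/47583 = -18*1/47583 = -2/5287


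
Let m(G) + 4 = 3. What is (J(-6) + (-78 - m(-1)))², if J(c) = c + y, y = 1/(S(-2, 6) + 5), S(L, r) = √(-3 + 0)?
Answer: 3*(-50243*I + 22908*√3)/(2*(-11*I + 5*√3)) ≈ 6859.4 + 10.246*I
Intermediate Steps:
S(L, r) = I*√3 (S(L, r) = √(-3) = I*√3)
y = 1/(5 + I*√3) (y = 1/(I*√3 + 5) = 1/(5 + I*√3) ≈ 0.17857 - 0.061859*I)
J(c) = 5/28 + c - I*√3/28 (J(c) = c + (5/28 - I*√3/28) = 5/28 + c - I*√3/28)
m(G) = -1 (m(G) = -4 + 3 = -1)
(J(-6) + (-78 - m(-1)))² = ((5/28 - 6 - I*√3/28) + (-78 - 1*(-1)))² = ((-163/28 - I*√3/28) + (-78 + 1))² = ((-163/28 - I*√3/28) - 77)² = (-2319/28 - I*√3/28)²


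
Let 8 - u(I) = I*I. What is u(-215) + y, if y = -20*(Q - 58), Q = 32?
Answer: -45697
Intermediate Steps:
u(I) = 8 - I² (u(I) = 8 - I*I = 8 - I²)
y = 520 (y = -20*(32 - 58) = -20*(-26) = 520)
u(-215) + y = (8 - 1*(-215)²) + 520 = (8 - 1*46225) + 520 = (8 - 46225) + 520 = -46217 + 520 = -45697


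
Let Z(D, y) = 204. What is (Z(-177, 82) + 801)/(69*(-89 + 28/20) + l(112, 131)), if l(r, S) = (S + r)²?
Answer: 1675/88341 ≈ 0.018961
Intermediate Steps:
(Z(-177, 82) + 801)/(69*(-89 + 28/20) + l(112, 131)) = (204 + 801)/(69*(-89 + 28/20) + (131 + 112)²) = 1005/(69*(-89 + 28*(1/20)) + 243²) = 1005/(69*(-89 + 7/5) + 59049) = 1005/(69*(-438/5) + 59049) = 1005/(-30222/5 + 59049) = 1005/(265023/5) = 1005*(5/265023) = 1675/88341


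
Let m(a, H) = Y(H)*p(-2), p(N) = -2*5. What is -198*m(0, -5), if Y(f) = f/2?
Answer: -4950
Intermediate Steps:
p(N) = -10
Y(f) = f/2 (Y(f) = f*(½) = f/2)
m(a, H) = -5*H (m(a, H) = (H/2)*(-10) = -5*H)
-198*m(0, -5) = -(-990)*(-5) = -198*25 = -4950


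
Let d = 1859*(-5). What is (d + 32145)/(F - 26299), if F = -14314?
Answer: -22850/40613 ≈ -0.56263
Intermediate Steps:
d = -9295
(d + 32145)/(F - 26299) = (-9295 + 32145)/(-14314 - 26299) = 22850/(-40613) = 22850*(-1/40613) = -22850/40613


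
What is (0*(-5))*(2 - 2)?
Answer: 0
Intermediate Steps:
(0*(-5))*(2 - 2) = 0*0 = 0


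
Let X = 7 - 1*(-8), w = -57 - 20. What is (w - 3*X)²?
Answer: 14884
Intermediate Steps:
w = -77
X = 15 (X = 7 + 8 = 15)
(w - 3*X)² = (-77 - 3*15)² = (-77 - 45)² = (-122)² = 14884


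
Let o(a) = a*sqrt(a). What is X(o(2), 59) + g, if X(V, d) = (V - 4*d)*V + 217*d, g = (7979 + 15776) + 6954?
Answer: 43520 - 472*sqrt(2) ≈ 42853.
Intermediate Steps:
o(a) = a**(3/2)
g = 30709 (g = 23755 + 6954 = 30709)
X(V, d) = 217*d + V*(V - 4*d) (X(V, d) = V*(V - 4*d) + 217*d = 217*d + V*(V - 4*d))
X(o(2), 59) + g = ((2**(3/2))**2 + 217*59 - 4*2**(3/2)*59) + 30709 = ((2*sqrt(2))**2 + 12803 - 4*2*sqrt(2)*59) + 30709 = (8 + 12803 - 472*sqrt(2)) + 30709 = (12811 - 472*sqrt(2)) + 30709 = 43520 - 472*sqrt(2)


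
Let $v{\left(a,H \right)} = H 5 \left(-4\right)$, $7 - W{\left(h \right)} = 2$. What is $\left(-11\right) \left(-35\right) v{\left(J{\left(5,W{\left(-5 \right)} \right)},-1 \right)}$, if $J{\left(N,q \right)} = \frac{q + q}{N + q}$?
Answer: $7700$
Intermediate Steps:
$W{\left(h \right)} = 5$ ($W{\left(h \right)} = 7 - 2 = 5$)
$J{\left(N,q \right)} = \frac{2 q}{N + q}$
$v{\left(a,H \right)} = - 20 H$ ($v{\left(a,H \right)} = 5 H \left(-4\right) = - 20 H$)
$\left(-11\right) \left(-35\right) v{\left(J{\left(5,W{\left(-5 \right)} \right)},-1 \right)} = \left(-11\right) \left(-35\right) \left(\left(-20\right) \left(-1\right)\right) = 385 \cdot 20 = 7700$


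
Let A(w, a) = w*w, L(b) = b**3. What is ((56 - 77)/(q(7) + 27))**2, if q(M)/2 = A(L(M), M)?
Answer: 441/55377855625 ≈ 7.9635e-9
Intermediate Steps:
A(w, a) = w**2
q(M) = 2*M**6 (q(M) = 2*(M**3)**2 = 2*M**6)
((56 - 77)/(q(7) + 27))**2 = ((56 - 77)/(2*7**6 + 27))**2 = (-21/(2*117649 + 27))**2 = (-21/(235298 + 27))**2 = (-21/235325)**2 = 441/55377855625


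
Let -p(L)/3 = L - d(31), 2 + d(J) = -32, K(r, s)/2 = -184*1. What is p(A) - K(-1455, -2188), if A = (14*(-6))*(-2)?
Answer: -238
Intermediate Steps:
K(r, s) = -368 (K(r, s) = 2*(-184*1) = 2*(-184) = -368)
A = 168 (A = -84*(-2) = 168)
d(J) = -34 (d(J) = -2 - 32 = -34)
p(L) = -102 - 3*L (p(L) = -3*(L - 1*(-34)) = -3*(L + 34) = -3*(34 + L) = -102 - 3*L)
p(A) - K(-1455, -2188) = (-102 - 3*168) - 1*(-368) = (-102 - 504) + 368 = -606 + 368 = -238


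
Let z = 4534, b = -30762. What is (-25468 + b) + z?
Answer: -51696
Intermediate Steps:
(-25468 + b) + z = (-25468 - 30762) + 4534 = -56230 + 4534 = -51696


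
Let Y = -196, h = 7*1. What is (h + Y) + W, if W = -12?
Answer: -201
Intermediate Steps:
h = 7
(h + Y) + W = (7 - 196) - 12 = -189 - 12 = -201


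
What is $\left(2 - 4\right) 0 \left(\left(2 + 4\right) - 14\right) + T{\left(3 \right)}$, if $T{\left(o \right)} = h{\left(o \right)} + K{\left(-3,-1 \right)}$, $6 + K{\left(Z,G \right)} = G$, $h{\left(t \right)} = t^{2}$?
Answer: $2$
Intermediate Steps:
$K{\left(Z,G \right)} = -6 + G$
$T{\left(o \right)} = -7 + o^{2}$ ($T{\left(o \right)} = o^{2} - 7 = -7 + o^{2}$)
$\left(2 - 4\right) 0 \left(\left(2 + 4\right) - 14\right) + T{\left(3 \right)} = \left(2 - 4\right) 0 \left(\left(2 + 4\right) - 14\right) - \left(7 - 3^{2}\right) = \left(-2\right) 0 \left(6 - 14\right) + \left(-7 + 9\right) = 0 \left(-8\right) + 2 = 0 + 2 = 2$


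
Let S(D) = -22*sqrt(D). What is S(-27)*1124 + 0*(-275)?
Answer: -74184*I*sqrt(3) ≈ -1.2849e+5*I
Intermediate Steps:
S(-27)*1124 + 0*(-275) = -66*I*sqrt(3)*1124 + 0*(-275) = -66*I*sqrt(3)*1124 + 0 = -74184*I*sqrt(3) + 0 = -74184*I*sqrt(3)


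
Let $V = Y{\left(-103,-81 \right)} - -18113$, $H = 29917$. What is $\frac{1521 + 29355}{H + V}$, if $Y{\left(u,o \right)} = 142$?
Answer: $\frac{7719}{12043} \approx 0.64095$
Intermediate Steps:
$V = 18255$ ($V = 142 - -18113 = 142 + 18113 = 18255$)
$\frac{1521 + 29355}{H + V} = \frac{1521 + 29355}{29917 + 18255} = \frac{30876}{48172} = 30876 \cdot \frac{1}{48172} = \frac{7719}{12043}$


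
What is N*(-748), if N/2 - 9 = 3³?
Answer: -53856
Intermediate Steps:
N = 72 (N = 18 + 2*3³ = 18 + 2*27 = 18 + 54 = 72)
N*(-748) = 72*(-748) = -53856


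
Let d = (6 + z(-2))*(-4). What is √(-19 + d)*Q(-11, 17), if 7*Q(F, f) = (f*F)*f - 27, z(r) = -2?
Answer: -458*I*√35 ≈ -2709.6*I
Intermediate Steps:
d = -16 (d = (6 - 2)*(-4) = 4*(-4) = -16)
Q(F, f) = -27/7 + F*f²/7 (Q(F, f) = ((f*F)*f - 27)/7 = ((F*f)*f - 27)/7 = (F*f² - 27)/7 = (-27 + F*f²)/7 = -27/7 + F*f²/7)
√(-19 + d)*Q(-11, 17) = √(-19 - 16)*(-27/7 + (⅐)*(-11)*17²) = √(-35)*(-27/7 + (⅐)*(-11)*289) = (I*√35)*(-27/7 - 3179/7) = (I*√35)*(-458) = -458*I*√35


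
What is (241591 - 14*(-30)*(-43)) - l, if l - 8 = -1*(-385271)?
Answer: -161748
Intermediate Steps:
l = 385279 (l = 8 - 1*(-385271) = 8 + 385271 = 385279)
(241591 - 14*(-30)*(-43)) - l = (241591 - 14*(-30)*(-43)) - 1*385279 = (241591 - (-420)*(-43)) - 385279 = (241591 - 1*18060) - 385279 = (241591 - 18060) - 385279 = 223531 - 385279 = -161748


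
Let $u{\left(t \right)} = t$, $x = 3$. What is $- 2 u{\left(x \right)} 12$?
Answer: $-72$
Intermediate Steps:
$- 2 u{\left(x \right)} 12 = \left(-2\right) 3 \cdot 12 = \left(-6\right) 12 = -72$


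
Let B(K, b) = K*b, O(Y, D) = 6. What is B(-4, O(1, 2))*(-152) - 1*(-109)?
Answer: 3757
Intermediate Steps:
B(-4, O(1, 2))*(-152) - 1*(-109) = -4*6*(-152) - 1*(-109) = -24*(-152) + 109 = 3648 + 109 = 3757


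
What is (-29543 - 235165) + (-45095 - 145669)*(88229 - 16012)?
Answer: -13776668496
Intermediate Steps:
(-29543 - 235165) + (-45095 - 145669)*(88229 - 16012) = -264708 - 190764*72217 = -264708 - 13776403788 = -13776668496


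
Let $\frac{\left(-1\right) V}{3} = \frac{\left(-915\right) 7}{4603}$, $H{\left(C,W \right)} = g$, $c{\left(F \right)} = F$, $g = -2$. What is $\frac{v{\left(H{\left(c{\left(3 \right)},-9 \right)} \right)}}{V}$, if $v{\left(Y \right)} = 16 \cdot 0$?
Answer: $0$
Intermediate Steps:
$H{\left(C,W \right)} = -2$
$v{\left(Y \right)} = 0$
$V = \frac{19215}{4603}$ ($V = - 3 \frac{\left(-915\right) 7}{4603} = - 3 \left(\left(-6405\right) \frac{1}{4603}\right) = \left(-3\right) \left(- \frac{6405}{4603}\right) = \frac{19215}{4603} \approx 4.1745$)
$\frac{v{\left(H{\left(c{\left(3 \right)},-9 \right)} \right)}}{V} = \frac{0}{\frac{19215}{4603}} = 0 \cdot \frac{4603}{19215} = 0$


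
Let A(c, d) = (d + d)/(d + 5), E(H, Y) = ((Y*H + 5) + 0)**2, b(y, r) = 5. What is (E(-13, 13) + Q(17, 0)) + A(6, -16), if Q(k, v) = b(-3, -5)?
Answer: 295943/11 ≈ 26904.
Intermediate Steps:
Q(k, v) = 5
E(H, Y) = (5 + H*Y)**2 (E(H, Y) = ((H*Y + 5) + 0)**2 = ((5 + H*Y) + 0)**2 = (5 + H*Y)**2)
A(c, d) = 2*d/(5 + d) (A(c, d) = (2*d)/(5 + d) = 2*d/(5 + d))
(E(-13, 13) + Q(17, 0)) + A(6, -16) = ((5 - 13*13)**2 + 5) + 2*(-16)/(5 - 16) = ((5 - 169)**2 + 5) + 2*(-16)/(-11) = ((-164)**2 + 5) + 2*(-16)*(-1/11) = (26896 + 5) + 32/11 = 26901 + 32/11 = 295943/11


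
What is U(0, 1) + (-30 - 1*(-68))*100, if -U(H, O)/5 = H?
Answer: 3800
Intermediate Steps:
U(H, O) = -5*H
U(0, 1) + (-30 - 1*(-68))*100 = -5*0 + (-30 - 1*(-68))*100 = 0 + (-30 + 68)*100 = 0 + 38*100 = 0 + 3800 = 3800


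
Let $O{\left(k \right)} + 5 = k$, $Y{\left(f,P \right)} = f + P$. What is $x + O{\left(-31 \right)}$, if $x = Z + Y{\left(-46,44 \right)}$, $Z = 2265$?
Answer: $2227$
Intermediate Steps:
$Y{\left(f,P \right)} = P + f$
$O{\left(k \right)} = -5 + k$
$x = 2263$ ($x = 2265 + \left(44 - 46\right) = 2265 - 2 = 2263$)
$x + O{\left(-31 \right)} = 2263 - 36 = 2227$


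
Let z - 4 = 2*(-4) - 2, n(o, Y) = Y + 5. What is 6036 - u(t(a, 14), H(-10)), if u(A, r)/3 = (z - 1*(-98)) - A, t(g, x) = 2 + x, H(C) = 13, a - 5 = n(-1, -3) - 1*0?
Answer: 5808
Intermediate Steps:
n(o, Y) = 5 + Y
z = -6 (z = 4 + (2*(-4) - 2) = 4 + (-8 - 2) = 4 - 10 = -6)
a = 7 (a = 5 + ((5 - 3) - 1*0) = 5 + (2 + 0) = 5 + 2 = 7)
u(A, r) = 276 - 3*A (u(A, r) = 3*((-6 - 1*(-98)) - A) = 3*((-6 + 98) - A) = 3*(92 - A) = 276 - 3*A)
6036 - u(t(a, 14), H(-10)) = 6036 - (276 - 3*(2 + 14)) = 6036 - (276 - 3*16) = 6036 - (276 - 48) = 6036 - 1*228 = 6036 - 228 = 5808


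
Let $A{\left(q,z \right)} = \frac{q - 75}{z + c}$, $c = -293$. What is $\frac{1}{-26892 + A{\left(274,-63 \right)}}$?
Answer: $- \frac{356}{9573751} \approx -3.7185 \cdot 10^{-5}$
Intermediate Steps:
$A{\left(q,z \right)} = \frac{-75 + q}{-293 + z}$ ($A{\left(q,z \right)} = \frac{q - 75}{z - 293} = \frac{-75 + q}{-293 + z}$)
$\frac{1}{-26892 + A{\left(274,-63 \right)}} = \frac{1}{-26892 + \frac{-75 + 274}{-293 - 63}} = \frac{1}{-26892 + \frac{1}{-356} \cdot 199} = \frac{1}{-26892 - \frac{199}{356}} = \frac{1}{- \frac{9573751}{356}} = - \frac{356}{9573751}$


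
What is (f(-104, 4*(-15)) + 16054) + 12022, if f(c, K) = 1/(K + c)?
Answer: 4604463/164 ≈ 28076.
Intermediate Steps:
(f(-104, 4*(-15)) + 16054) + 12022 = (1/(4*(-15) - 104) + 16054) + 12022 = (1/(-60 - 104) + 16054) + 12022 = (1/(-164) + 16054) + 12022 = (-1/164 + 16054) + 12022 = 2632855/164 + 12022 = 4604463/164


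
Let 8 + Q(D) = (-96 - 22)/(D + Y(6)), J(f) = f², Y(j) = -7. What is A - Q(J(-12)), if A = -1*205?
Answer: -26871/137 ≈ -196.14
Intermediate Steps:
A = -205
Q(D) = -8 - 118/(-7 + D) (Q(D) = -8 + (-96 - 22)/(D - 7) = -8 - 118/(-7 + D))
A - Q(J(-12)) = -205 - 2*(-31 - 4*(-12)²)/(-7 + (-12)²) = -205 - 2*(-31 - 4*144)/(-7 + 144) = -205 - 2*(-31 - 576)/137 = -205 - 2*(-607)/137 = -205 - 1*(-1214/137) = -205 + 1214/137 = -26871/137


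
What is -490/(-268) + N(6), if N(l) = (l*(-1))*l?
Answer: -4579/134 ≈ -34.172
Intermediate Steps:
N(l) = -l² (N(l) = (-l)*l = -l²)
-490/(-268) + N(6) = -490/(-268) - 1*6² = -490*(-1/268) - 1*36 = 245/134 - 36 = -4579/134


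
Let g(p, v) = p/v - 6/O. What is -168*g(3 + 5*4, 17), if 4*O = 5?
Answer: 49224/85 ≈ 579.11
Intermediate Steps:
O = 5/4 (O = (1/4)*5 = 5/4 ≈ 1.2500)
g(p, v) = -24/5 + p/v (g(p, v) = p/v - 6/5/4 = p/v - 6*4/5 = p/v - 24/5 = -24/5 + p/v)
-168*g(3 + 5*4, 17) = -168*(-24/5 + (3 + 5*4)/17) = -168*(-24/5 + (3 + 20)*(1/17)) = -168*(-24/5 + 23*(1/17)) = -168*(-24/5 + 23/17) = -168*(-293/85) = 49224/85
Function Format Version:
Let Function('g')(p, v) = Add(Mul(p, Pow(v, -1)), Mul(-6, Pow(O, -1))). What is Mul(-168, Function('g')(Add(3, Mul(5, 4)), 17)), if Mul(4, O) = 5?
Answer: Rational(49224, 85) ≈ 579.11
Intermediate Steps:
O = Rational(5, 4) (O = Mul(Rational(1, 4), 5) = Rational(5, 4) ≈ 1.2500)
Function('g')(p, v) = Add(Rational(-24, 5), Mul(p, Pow(v, -1))) (Function('g')(p, v) = Add(Mul(p, Pow(v, -1)), Mul(-6, Pow(Rational(5, 4), -1))) = Add(Mul(p, Pow(v, -1)), Mul(-6, Rational(4, 5))) = Add(Mul(p, Pow(v, -1)), Rational(-24, 5)) = Add(Rational(-24, 5), Mul(p, Pow(v, -1))))
Mul(-168, Function('g')(Add(3, Mul(5, 4)), 17)) = Mul(-168, Add(Rational(-24, 5), Mul(Add(3, Mul(5, 4)), Pow(17, -1)))) = Mul(-168, Add(Rational(-24, 5), Mul(Add(3, 20), Rational(1, 17)))) = Mul(-168, Add(Rational(-24, 5), Mul(23, Rational(1, 17)))) = Mul(-168, Add(Rational(-24, 5), Rational(23, 17))) = Mul(-168, Rational(-293, 85)) = Rational(49224, 85)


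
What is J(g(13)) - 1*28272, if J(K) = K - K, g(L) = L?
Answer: -28272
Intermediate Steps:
J(K) = 0
J(g(13)) - 1*28272 = 0 - 1*28272 = 0 - 28272 = -28272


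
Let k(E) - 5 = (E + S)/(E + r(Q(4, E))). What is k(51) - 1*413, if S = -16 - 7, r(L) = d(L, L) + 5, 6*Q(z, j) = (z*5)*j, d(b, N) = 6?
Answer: -12634/31 ≈ -407.55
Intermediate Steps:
Q(z, j) = 5*j*z/6 (Q(z, j) = ((z*5)*j)/6 = ((5*z)*j)/6 = (5*j*z)/6 = 5*j*z/6)
r(L) = 11 (r(L) = 6 + 5 = 11)
S = -23
k(E) = 5 + (-23 + E)/(11 + E) (k(E) = 5 + (E - 23)/(E + 11) = 5 + (-23 + E)/(11 + E))
k(51) - 1*413 = 2*(16 + 3*51)/(11 + 51) - 1*413 = 2*(16 + 153)/62 - 413 = 2*(1/62)*169 - 413 = 169/31 - 413 = -12634/31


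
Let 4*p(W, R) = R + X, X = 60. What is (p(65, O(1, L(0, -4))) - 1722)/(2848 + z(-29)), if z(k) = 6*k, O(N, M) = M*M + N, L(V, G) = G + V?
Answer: -973/1528 ≈ -0.63678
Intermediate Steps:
O(N, M) = N + M**2 (O(N, M) = M**2 + N = N + M**2)
p(W, R) = 15 + R/4 (p(W, R) = (R + 60)/4 = (60 + R)/4 = 15 + R/4)
(p(65, O(1, L(0, -4))) - 1722)/(2848 + z(-29)) = ((15 + (1 + (-4 + 0)**2)/4) - 1722)/(2848 + 6*(-29)) = ((15 + (1 + (-4)**2)/4) - 1722)/(2848 - 174) = ((15 + (1 + 16)/4) - 1722)/2674 = ((15 + (1/4)*17) - 1722)*(1/2674) = ((15 + 17/4) - 1722)*(1/2674) = (77/4 - 1722)*(1/2674) = -6811/4*1/2674 = -973/1528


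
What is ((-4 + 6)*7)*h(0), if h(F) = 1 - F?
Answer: 14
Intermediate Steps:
((-4 + 6)*7)*h(0) = ((-4 + 6)*7)*(1 - 1*0) = (2*7)*(1 + 0) = 14*1 = 14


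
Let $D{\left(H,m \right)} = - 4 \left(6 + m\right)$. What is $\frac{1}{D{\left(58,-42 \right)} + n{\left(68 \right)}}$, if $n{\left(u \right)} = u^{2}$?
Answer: $\frac{1}{4768} \approx 0.00020973$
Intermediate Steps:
$D{\left(H,m \right)} = -24 - 4 m$
$\frac{1}{D{\left(58,-42 \right)} + n{\left(68 \right)}} = \frac{1}{\left(-24 - -168\right) + 68^{2}} = \frac{1}{\left(-24 + 168\right) + 4624} = \frac{1}{144 + 4624} = \frac{1}{4768}$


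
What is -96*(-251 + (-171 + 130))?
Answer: 28032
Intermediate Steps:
-96*(-251 + (-171 + 130)) = -96*(-251 - 41) = -96*(-292) = 28032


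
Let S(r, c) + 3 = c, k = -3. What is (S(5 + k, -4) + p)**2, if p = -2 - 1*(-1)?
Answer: 64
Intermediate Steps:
p = -1 (p = -2 + 1 = -1)
S(r, c) = -3 + c
(S(5 + k, -4) + p)**2 = ((-3 - 4) - 1)**2 = (-7 - 1)**2 = (-8)**2 = 64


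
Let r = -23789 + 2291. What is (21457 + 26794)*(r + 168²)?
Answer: 324536226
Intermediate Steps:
r = -21498
(21457 + 26794)*(r + 168²) = (21457 + 26794)*(-21498 + 168²) = 48251*(-21498 + 28224) = 48251*6726 = 324536226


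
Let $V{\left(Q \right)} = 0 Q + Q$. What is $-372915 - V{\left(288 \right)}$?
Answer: $-373203$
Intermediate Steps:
$V{\left(Q \right)} = Q$ ($V{\left(Q \right)} = 0 + Q = Q$)
$-372915 - V{\left(288 \right)} = -372915 - 288 = -373203$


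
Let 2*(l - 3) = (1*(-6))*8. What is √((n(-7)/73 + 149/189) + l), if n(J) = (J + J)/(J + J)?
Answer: I*√427202643/4599 ≈ 4.4942*I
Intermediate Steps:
n(J) = 1 (n(J) = (2*J)/((2*J)) = (2*J)*(1/(2*J)) = 1)
l = -21 (l = 3 + ((1*(-6))*8)/2 = 3 + (-6*8)/2 = 3 + (½)*(-48) = 3 - 24 = -21)
√((n(-7)/73 + 149/189) + l) = √((1/73 + 149/189) - 21) = √(11066/13797 - 21) = √(-278671/13797) = I*√427202643/4599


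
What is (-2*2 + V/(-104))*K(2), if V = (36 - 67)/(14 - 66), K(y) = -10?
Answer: 108315/2704 ≈ 40.057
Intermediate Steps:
V = 31/52 (V = -31/(-52) = -31*(-1/52) = 31/52 ≈ 0.59615)
(-2*2 + V/(-104))*K(2) = (-2*2 + (31/52)/(-104))*(-10) = (-4 + (31/52)*(-1/104))*(-10) = (-4 - 31/5408)*(-10) = -21663/5408*(-10) = 108315/2704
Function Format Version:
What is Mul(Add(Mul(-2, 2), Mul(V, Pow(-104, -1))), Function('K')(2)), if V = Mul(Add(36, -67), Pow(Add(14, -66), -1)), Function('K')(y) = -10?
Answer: Rational(108315, 2704) ≈ 40.057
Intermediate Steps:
V = Rational(31, 52) (V = Mul(-31, Pow(-52, -1)) = Mul(-31, Rational(-1, 52)) = Rational(31, 52) ≈ 0.59615)
Mul(Add(Mul(-2, 2), Mul(V, Pow(-104, -1))), Function('K')(2)) = Mul(Add(Mul(-2, 2), Mul(Rational(31, 52), Pow(-104, -1))), -10) = Mul(Add(-4, Mul(Rational(31, 52), Rational(-1, 104))), -10) = Mul(Add(-4, Rational(-31, 5408)), -10) = Mul(Rational(-21663, 5408), -10) = Rational(108315, 2704)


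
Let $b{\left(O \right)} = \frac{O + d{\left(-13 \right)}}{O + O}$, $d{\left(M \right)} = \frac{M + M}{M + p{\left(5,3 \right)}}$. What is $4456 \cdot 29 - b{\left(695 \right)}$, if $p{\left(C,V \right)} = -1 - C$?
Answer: $\frac{3412792609}{26410} \approx 1.2922 \cdot 10^{5}$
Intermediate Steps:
$d{\left(M \right)} = \frac{2 M}{-6 + M}$ ($d{\left(M \right)} = \frac{M + M}{M - 6} = \frac{2 M}{M - 6} = \frac{2 M}{-6 + M}$)
$b{\left(O \right)} = \frac{\frac{26}{19} + O}{2 O}$ ($b{\left(O \right)} = \frac{O + 2 \left(-13\right) \frac{1}{-6 - 13}}{O + O} = \frac{O + 2 \left(-13\right) \frac{1}{-19}}{2 O} = \left(O + 2 \left(-13\right) \left(- \frac{1}{19}\right)\right) \frac{1}{2 O} = \left(O + \frac{26}{19}\right) \frac{1}{2 O} = \left(\frac{26}{19} + O\right) \frac{1}{2 O} = \frac{\frac{26}{19} + O}{2 O}$)
$4456 \cdot 29 - b{\left(695 \right)} = 4456 \cdot 29 - \frac{26 + 19 \cdot 695}{38 \cdot 695} = 129224 - \frac{1}{38} \cdot \frac{1}{695} \left(26 + 13205\right) = 129224 - \frac{1}{38} \cdot \frac{1}{695} \cdot 13231 = 129224 - \frac{13231}{26410} = \frac{3412792609}{26410}$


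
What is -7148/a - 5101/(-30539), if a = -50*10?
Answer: 55210818/3817375 ≈ 14.463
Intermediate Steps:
a = -500
-7148/a - 5101/(-30539) = -7148/(-500) - 5101/(-30539) = -7148*(-1/500) - 5101*(-1/30539) = 1787/125 + 5101/30539 = 55210818/3817375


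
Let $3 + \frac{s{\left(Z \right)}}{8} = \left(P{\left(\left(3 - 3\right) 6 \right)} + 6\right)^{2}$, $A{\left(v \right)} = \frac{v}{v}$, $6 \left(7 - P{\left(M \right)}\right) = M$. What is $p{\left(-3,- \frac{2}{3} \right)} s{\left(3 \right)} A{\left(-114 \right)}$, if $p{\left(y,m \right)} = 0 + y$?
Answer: $-3984$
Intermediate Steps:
$P{\left(M \right)} = 7 - \frac{M}{6}$
$p{\left(y,m \right)} = y$
$A{\left(v \right)} = 1$
$s{\left(Z \right)} = 1328$ ($s{\left(Z \right)} = -24 + 8 \left(\left(7 - \frac{\left(3 - 3\right) 6}{6}\right) + 6\right)^{2} = -24 + 8 \left(\left(7 - \frac{0 \cdot 6}{6}\right) + 6\right)^{2} = -24 + 8 \left(\left(7 - 0\right) + 6\right)^{2} = -24 + 8 \left(\left(7 + 0\right) + 6\right)^{2} = -24 + 8 \left(7 + 6\right)^{2} = -24 + 8 \cdot 13^{2} = -24 + 8 \cdot 169 = -24 + 1352 = 1328$)
$p{\left(-3,- \frac{2}{3} \right)} s{\left(3 \right)} A{\left(-114 \right)} = \left(-3\right) 1328 \cdot 1 = \left(-3984\right) 1 = -3984$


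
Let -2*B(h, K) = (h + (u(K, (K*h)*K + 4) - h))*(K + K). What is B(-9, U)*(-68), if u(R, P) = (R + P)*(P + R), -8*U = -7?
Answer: 1980279/8192 ≈ 241.73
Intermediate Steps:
U = 7/8 (U = -⅛*(-7) = 7/8 ≈ 0.87500)
u(R, P) = (P + R)² (u(R, P) = (P + R)*(P + R) = (P + R)²)
B(h, K) = -K*(4 + K + h*K²)² (B(h, K) = -(h + ((((K*h)*K + 4) + K)² - h))*(K + K)/2 = -(h + (((h*K² + 4) + K)² - h))*2*K/2 = -(h + (((4 + h*K²) + K)² - h))*2*K/2 = -(h + ((4 + K + h*K²)² - h))*2*K/2 = -(4 + K + h*K²)²*2*K/2 = -K*(4 + K + h*K²)²)
B(-9, U)*(-68) = -1*7/8*(4 + 7/8 - 9*(7/8)²)²*(-68) = -1*7/8*(4 + 7/8 - 9*49/64)²*(-68) = -1*7/8*(4 + 7/8 - 441/64)²*(-68) = -1*7/8*(-129/64)²*(-68) = -1*7/8*16641/4096*(-68) = -116487/32768*(-68) = 1980279/8192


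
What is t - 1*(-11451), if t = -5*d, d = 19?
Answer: 11356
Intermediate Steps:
t = -95 (t = -5*19 = -95)
t - 1*(-11451) = -95 - 1*(-11451) = -95 + 11451 = 11356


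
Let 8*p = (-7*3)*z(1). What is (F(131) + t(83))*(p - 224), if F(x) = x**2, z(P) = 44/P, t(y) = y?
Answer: -5854338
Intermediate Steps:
p = -231/2 (p = ((-7*3)*(44/1))/8 = (-924)/8 = (-21*44)/8 = (1/8)*(-924) = -231/2 ≈ -115.50)
(F(131) + t(83))*(p - 224) = (131**2 + 83)*(-231/2 - 224) = (17161 + 83)*(-679/2) = 17244*(-679/2) = -5854338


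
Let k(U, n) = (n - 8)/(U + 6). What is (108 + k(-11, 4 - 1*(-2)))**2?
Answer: 293764/25 ≈ 11751.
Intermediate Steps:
k(U, n) = (-8 + n)/(6 + U)
(108 + k(-11, 4 - 1*(-2)))**2 = (108 + (-8 + (4 - 1*(-2)))/(6 - 11))**2 = (108 + (-8 + (4 + 2))/(-5))**2 = (108 - (-8 + 6)/5)**2 = (108 - 1/5*(-2))**2 = (108 + 2/5)**2 = (542/5)**2 = 293764/25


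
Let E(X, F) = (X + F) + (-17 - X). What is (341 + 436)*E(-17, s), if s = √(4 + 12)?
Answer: -10101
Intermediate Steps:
s = 4 (s = √16 = 4)
E(X, F) = -17 + F (E(X, F) = (F + X) + (-17 - X) = -17 + F)
(341 + 436)*E(-17, s) = (341 + 436)*(-17 + 4) = 777*(-13) = -10101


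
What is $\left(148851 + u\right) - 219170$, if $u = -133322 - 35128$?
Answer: $-238769$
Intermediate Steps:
$u = -168450$
$\left(148851 + u\right) - 219170 = \left(148851 - 168450\right) - 219170 = -19599 - 219170 = -238769$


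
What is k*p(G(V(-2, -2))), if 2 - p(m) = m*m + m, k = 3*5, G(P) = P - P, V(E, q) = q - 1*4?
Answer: 30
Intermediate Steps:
V(E, q) = -4 + q (V(E, q) = q - 4 = -4 + q)
G(P) = 0
k = 15
p(m) = 2 - m - m**2 (p(m) = 2 - (m*m + m) = 2 - (m**2 + m) = 2 - (m + m**2) = 2 + (-m - m**2) = 2 - m - m**2)
k*p(G(V(-2, -2))) = 15*(2 - 1*0 - 1*0**2) = 15*(2 + 0 - 1*0) = 15*(2 + 0 + 0) = 15*2 = 30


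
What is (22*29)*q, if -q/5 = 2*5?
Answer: -31900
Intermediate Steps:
q = -50 (q = -10*5 = -5*10 = -50)
(22*29)*q = (22*29)*(-50) = 638*(-50) = -31900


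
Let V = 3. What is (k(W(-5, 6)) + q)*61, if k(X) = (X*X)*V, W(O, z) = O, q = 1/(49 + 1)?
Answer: 228811/50 ≈ 4576.2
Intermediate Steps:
q = 1/50 ≈ 0.020000
k(X) = 3*X**2 (k(X) = (X*X)*3 = X**2*3 = 3*X**2)
(k(W(-5, 6)) + q)*61 = (3*(-5)**2 + 1/50)*61 = (3*25 + 1/50)*61 = (75 + 1/50)*61 = (3751/50)*61 = 228811/50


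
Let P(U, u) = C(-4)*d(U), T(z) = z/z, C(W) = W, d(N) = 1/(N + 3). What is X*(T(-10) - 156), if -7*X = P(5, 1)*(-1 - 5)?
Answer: 465/7 ≈ 66.429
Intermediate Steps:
d(N) = 1/(3 + N)
T(z) = 1
P(U, u) = -4/(3 + U)
X = -3/7 (X = -(-4/(3 + 5))*(-1 - 5)/7 = -(-4/8)*(-6)/7 = -(-4*⅛)*(-6)/7 = -(-1)*(-6)/14 = -⅐*3 = -3/7 ≈ -0.42857)
X*(T(-10) - 156) = -3*(1 - 156)/7 = -3/7*(-155) = 465/7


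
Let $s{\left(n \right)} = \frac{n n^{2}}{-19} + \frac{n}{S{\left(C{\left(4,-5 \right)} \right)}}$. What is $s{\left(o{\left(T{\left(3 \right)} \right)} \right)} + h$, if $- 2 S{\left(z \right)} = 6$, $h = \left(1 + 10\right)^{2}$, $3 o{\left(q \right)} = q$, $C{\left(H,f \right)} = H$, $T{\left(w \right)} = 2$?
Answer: $\frac{61951}{513} \approx 120.76$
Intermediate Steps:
$o{\left(q \right)} = \frac{q}{3}$
$h = 121$ ($h = 11^{2} = 121$)
$S{\left(z \right)} = -3$ ($S{\left(z \right)} = \left(- \frac{1}{2}\right) 6 = -3$)
$s{\left(n \right)} = - \frac{n}{3} - \frac{n^{3}}{19}$ ($s{\left(n \right)} = \frac{n n^{2}}{-19} + \frac{n}{-3} = n^{3} \left(- \frac{1}{19}\right) + n \left(- \frac{1}{3}\right) = - \frac{n^{3}}{19} - \frac{n}{3} = - \frac{n}{3} - \frac{n^{3}}{19}$)
$s{\left(o{\left(T{\left(3 \right)} \right)} \right)} + h = \left(- \frac{\frac{1}{3} \cdot 2}{3} - \frac{\left(\frac{1}{3} \cdot 2\right)^{3}}{19}\right) + 121 = \left(\left(- \frac{1}{3}\right) \frac{2}{3} - \frac{\left(\frac{2}{3}\right)^{3}}{19}\right) + 121 = \left(- \frac{2}{9} - \frac{8}{513}\right) + 121 = - \frac{122}{513} + 121 = \frac{61951}{513}$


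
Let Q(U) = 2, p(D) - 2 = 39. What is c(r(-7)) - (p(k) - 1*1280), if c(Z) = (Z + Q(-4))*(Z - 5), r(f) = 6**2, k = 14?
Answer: 2417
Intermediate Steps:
p(D) = 41 (p(D) = 2 + 39 = 41)
r(f) = 36
c(Z) = (-5 + Z)*(2 + Z) (c(Z) = (Z + 2)*(Z - 5) = (2 + Z)*(-5 + Z) = (-5 + Z)*(2 + Z))
c(r(-7)) - (p(k) - 1*1280) = (-10 + 36**2 - 3*36) - (41 - 1*1280) = (-10 + 1296 - 108) - (41 - 1280) = 1178 - 1*(-1239) = 1178 + 1239 = 2417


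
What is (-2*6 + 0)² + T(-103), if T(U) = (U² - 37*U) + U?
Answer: 14461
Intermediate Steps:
T(U) = U² - 36*U
(-2*6 + 0)² + T(-103) = (-2*6 + 0)² - 103*(-36 - 103) = (-12 + 0)² - 103*(-139) = (-12)² + 14317 = 144 + 14317 = 14461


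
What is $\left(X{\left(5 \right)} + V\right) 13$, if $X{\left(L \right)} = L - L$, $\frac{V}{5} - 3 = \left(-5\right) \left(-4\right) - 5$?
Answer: $1170$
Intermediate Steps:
$V = 90$ ($V = 15 + 5 \left(\left(-5\right) \left(-4\right) - 5\right) = 15 + 5 \left(20 - 5\right) = 15 + 5 \cdot 15 = 15 + 75 = 90$)
$X{\left(L \right)} = 0$
$\left(X{\left(5 \right)} + V\right) 13 = \left(0 + 90\right) 13 = 90 \cdot 13 = 1170$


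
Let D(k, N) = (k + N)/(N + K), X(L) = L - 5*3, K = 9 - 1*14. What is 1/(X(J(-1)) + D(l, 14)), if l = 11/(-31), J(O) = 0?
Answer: -31/418 ≈ -0.074163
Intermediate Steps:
K = -5 (K = 9 - 14 = -5)
l = -11/31 (l = 11*(-1/31) = -11/31 ≈ -0.35484)
X(L) = -15 + L (X(L) = L - 15 = -15 + L)
D(k, N) = (N + k)/(-5 + N) (D(k, N) = (k + N)/(N - 5) = (N + k)/(-5 + N))
1/(X(J(-1)) + D(l, 14)) = 1/((-15 + 0) + (14 - 11/31)/(-5 + 14)) = 1/(-15 + (423/31)/9) = 1/(-15 + (⅑)*(423/31)) = 1/(-15 + 47/31) = 1/(-418/31) = -31/418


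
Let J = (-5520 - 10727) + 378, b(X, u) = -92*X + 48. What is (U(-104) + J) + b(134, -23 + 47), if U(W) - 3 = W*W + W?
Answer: -17434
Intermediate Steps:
U(W) = 3 + W + W² (U(W) = 3 + (W*W + W) = 3 + (W² + W) = 3 + (W + W²) = 3 + W + W²)
b(X, u) = 48 - 92*X
J = -15869 (J = -16247 + 378 = -15869)
(U(-104) + J) + b(134, -23 + 47) = ((3 - 104 + (-104)²) - 15869) + (48 - 92*134) = ((3 - 104 + 10816) - 15869) + (48 - 12328) = (10715 - 15869) - 12280 = -5154 - 12280 = -17434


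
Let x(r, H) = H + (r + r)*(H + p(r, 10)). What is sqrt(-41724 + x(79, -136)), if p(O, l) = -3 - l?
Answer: I*sqrt(65402) ≈ 255.74*I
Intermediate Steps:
x(r, H) = H + 2*r*(-13 + H) (x(r, H) = H + (r + r)*(H + (-3 - 1*10)) = H + (2*r)*(H + (-3 - 10)) = H + (2*r)*(H - 13) = H + (2*r)*(-13 + H) = H + 2*r*(-13 + H))
sqrt(-41724 + x(79, -136)) = sqrt(-41724 + (-136 - 26*79 + 2*(-136)*79)) = sqrt(-41724 + (-136 - 2054 - 21488)) = sqrt(-41724 - 23678) = sqrt(-65402) = I*sqrt(65402)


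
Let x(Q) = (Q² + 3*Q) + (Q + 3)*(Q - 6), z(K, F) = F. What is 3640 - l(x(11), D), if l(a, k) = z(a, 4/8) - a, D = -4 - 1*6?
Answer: 7727/2 ≈ 3863.5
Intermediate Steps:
D = -10 (D = -4 - 6 = -10)
x(Q) = Q² + 3*Q + (-6 + Q)*(3 + Q) (x(Q) = (Q² + 3*Q) + (3 + Q)*(-6 + Q) = (Q² + 3*Q) + (-6 + Q)*(3 + Q) = Q² + 3*Q + (-6 + Q)*(3 + Q))
l(a, k) = ½ - a (l(a, k) = 4/8 - a = 4*(⅛) - a = ½ - a)
3640 - l(x(11), D) = 3640 - (½ - (-18 + 2*11²)) = 3640 - (½ - (-18 + 2*121)) = 3640 - (½ - (-18 + 242)) = 3640 - (½ - 1*224) = 3640 - (½ - 224) = 3640 - 1*(-447/2) = 3640 + 447/2 = 7727/2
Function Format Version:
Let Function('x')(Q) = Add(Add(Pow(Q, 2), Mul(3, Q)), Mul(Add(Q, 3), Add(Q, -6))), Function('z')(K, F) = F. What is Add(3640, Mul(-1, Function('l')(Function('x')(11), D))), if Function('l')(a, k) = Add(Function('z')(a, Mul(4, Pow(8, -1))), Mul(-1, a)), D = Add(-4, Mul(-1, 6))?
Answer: Rational(7727, 2) ≈ 3863.5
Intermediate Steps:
D = -10 (D = Add(-4, -6) = -10)
Function('x')(Q) = Add(Pow(Q, 2), Mul(3, Q), Mul(Add(-6, Q), Add(3, Q))) (Function('x')(Q) = Add(Add(Pow(Q, 2), Mul(3, Q)), Mul(Add(3, Q), Add(-6, Q))) = Add(Add(Pow(Q, 2), Mul(3, Q)), Mul(Add(-6, Q), Add(3, Q))) = Add(Pow(Q, 2), Mul(3, Q), Mul(Add(-6, Q), Add(3, Q))))
Function('l')(a, k) = Add(Rational(1, 2), Mul(-1, a)) (Function('l')(a, k) = Add(Mul(4, Pow(8, -1)), Mul(-1, a)) = Add(Mul(4, Rational(1, 8)), Mul(-1, a)) = Add(Rational(1, 2), Mul(-1, a)))
Add(3640, Mul(-1, Function('l')(Function('x')(11), D))) = Add(3640, Mul(-1, Add(Rational(1, 2), Mul(-1, Add(-18, Mul(2, Pow(11, 2))))))) = Add(3640, Mul(-1, Add(Rational(1, 2), Mul(-1, Add(-18, Mul(2, 121)))))) = Add(3640, Mul(-1, Add(Rational(1, 2), Mul(-1, Add(-18, 242))))) = Add(3640, Mul(-1, Add(Rational(1, 2), Mul(-1, 224)))) = Add(3640, Mul(-1, Add(Rational(1, 2), -224))) = Add(3640, Mul(-1, Rational(-447, 2))) = Add(3640, Rational(447, 2)) = Rational(7727, 2)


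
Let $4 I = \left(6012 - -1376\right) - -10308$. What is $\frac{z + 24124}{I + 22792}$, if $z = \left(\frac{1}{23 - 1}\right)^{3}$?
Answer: $\frac{256872353}{289795968} \approx 0.88639$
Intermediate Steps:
$z = \frac{1}{10648}$ ($z = \left(\frac{1}{22}\right)^{3} = \frac{1}{10648} \approx 9.3914 \cdot 10^{-5}$)
$I = 4424$ ($I = \frac{\left(6012 - -1376\right) - -10308}{4} = \frac{\left(6012 + 1376\right) + 10308}{4} = \frac{7388 + 10308}{4} = \frac{1}{4} \cdot 17696 = 4424$)
$\frac{z + 24124}{I + 22792} = \frac{\frac{1}{10648} + 24124}{4424 + 22792} = \frac{256872353}{10648 \cdot 27216} = \frac{256872353}{10648} \cdot \frac{1}{27216} = \frac{256872353}{289795968}$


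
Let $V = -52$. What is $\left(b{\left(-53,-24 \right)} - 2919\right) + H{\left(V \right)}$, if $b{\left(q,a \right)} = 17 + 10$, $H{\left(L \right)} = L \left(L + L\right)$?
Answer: $2516$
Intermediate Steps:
$H{\left(L \right)} = 2 L^{2}$ ($H{\left(L \right)} = L 2 L = 2 L^{2}$)
$b{\left(q,a \right)} = 27$
$\left(b{\left(-53,-24 \right)} - 2919\right) + H{\left(V \right)} = \left(27 - 2919\right) + 2 \left(-52\right)^{2} = -2892 + 2 \cdot 2704 = -2892 + 5408 = 2516$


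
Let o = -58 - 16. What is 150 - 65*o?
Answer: 4960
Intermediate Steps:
o = -74
150 - 65*o = 150 - 65*(-74) = 150 + 4810 = 4960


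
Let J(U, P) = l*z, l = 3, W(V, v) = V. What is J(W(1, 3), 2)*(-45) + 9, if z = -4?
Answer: 549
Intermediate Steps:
J(U, P) = -12 (J(U, P) = 3*(-4) = -12)
J(W(1, 3), 2)*(-45) + 9 = -12*(-45) + 9 = 540 + 9 = 549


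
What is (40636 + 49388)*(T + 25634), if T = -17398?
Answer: 741437664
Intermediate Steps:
(40636 + 49388)*(T + 25634) = (40636 + 49388)*(-17398 + 25634) = 90024*8236 = 741437664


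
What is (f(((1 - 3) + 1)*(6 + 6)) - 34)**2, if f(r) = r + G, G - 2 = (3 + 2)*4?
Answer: 576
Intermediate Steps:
G = 22 (G = 2 + (3 + 2)*4 = 2 + 5*4 = 2 + 20 = 22)
f(r) = 22 + r (f(r) = r + 22 = 22 + r)
(f(((1 - 3) + 1)*(6 + 6)) - 34)**2 = ((22 + ((1 - 3) + 1)*(6 + 6)) - 34)**2 = ((22 + (-2 + 1)*12) - 34)**2 = ((22 - 1*12) - 34)**2 = ((22 - 12) - 34)**2 = (10 - 34)**2 = (-24)**2 = 576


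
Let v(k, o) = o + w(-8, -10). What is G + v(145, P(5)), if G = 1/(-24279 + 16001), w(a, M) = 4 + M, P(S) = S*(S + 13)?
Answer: 695351/8278 ≈ 84.000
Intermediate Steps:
P(S) = S*(13 + S)
v(k, o) = -6 + o (v(k, o) = o + (4 - 10) = o - 6 = -6 + o)
G = -1/8278 (G = 1/(-8278) = -1/8278 ≈ -0.00012080)
G + v(145, P(5)) = -1/8278 + (-6 + 5*(13 + 5)) = -1/8278 + (-6 + 5*18) = -1/8278 + (-6 + 90) = -1/8278 + 84 = 695351/8278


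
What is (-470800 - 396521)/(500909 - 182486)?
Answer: -41301/15163 ≈ -2.7238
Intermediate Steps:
(-470800 - 396521)/(500909 - 182486) = -867321/318423 = -867321*1/318423 = -41301/15163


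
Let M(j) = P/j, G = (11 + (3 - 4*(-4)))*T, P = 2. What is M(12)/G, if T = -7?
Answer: -1/1260 ≈ -0.00079365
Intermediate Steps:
G = -210 (G = (11 + (3 - 4*(-4)))*(-7) = (11 + (3 + 16))*(-7) = (11 + 19)*(-7) = 30*(-7) = -210)
M(j) = 2/j
M(12)/G = (2/12)/(-210) = (2*(1/12))*(-1/210) = (⅙)*(-1/210) = -1/1260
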